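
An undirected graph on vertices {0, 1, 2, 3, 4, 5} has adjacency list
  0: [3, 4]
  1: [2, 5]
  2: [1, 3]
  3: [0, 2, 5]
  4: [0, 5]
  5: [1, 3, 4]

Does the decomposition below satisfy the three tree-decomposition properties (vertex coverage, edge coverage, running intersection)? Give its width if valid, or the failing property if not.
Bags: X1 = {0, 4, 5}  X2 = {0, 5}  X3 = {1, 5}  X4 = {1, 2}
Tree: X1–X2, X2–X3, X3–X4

A tree decomposition must satisfy three properties: every vertex lies in some bag; for every edge, both endpoints lie together in some bag; and for every vertex, the bags containing it form a connected subtree. Here vertex 3 appears in no bag, so the decomposition is invalid.

No — vertex 3 appears in no bag.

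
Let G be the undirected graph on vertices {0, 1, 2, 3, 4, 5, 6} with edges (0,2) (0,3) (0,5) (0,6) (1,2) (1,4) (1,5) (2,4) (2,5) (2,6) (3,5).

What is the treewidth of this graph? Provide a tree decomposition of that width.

The largest bag has 3 vertices, giving width 2; this decomposition certifies tw(G) ≤ 2. On the other hand G contains the 3-clique {0, 2, 5}. A clique must lie in a single bag of any decomposition, so no decomposition can have width below 2. Therefore the treewidth is 2.

Treewidth 2.
One optimal decomposition is:
Bags: B1 = {0, 2, 5}  B2 = {1, 2, 5}  B3 = {1, 2, 4}  B4 = {0, 3, 5}  B5 = {0, 2, 6}
Tree: B1–B2, B2–B3, B1–B4, B1–B5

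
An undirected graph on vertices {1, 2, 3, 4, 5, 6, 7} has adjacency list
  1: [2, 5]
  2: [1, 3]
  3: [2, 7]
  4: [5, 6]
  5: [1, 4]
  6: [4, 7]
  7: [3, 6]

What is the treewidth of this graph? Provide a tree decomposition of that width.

The largest bag has 3 vertices, giving width 2; this decomposition certifies tw(G) ≤ 2. The edges 4–6–7–3–2–1–5–4 form a cycle, so G is not a tree and its treewidth is at least 2. Combining the bounds, tw(G) = 2.

Treewidth 2.
Bags: B1 = {4, 6, 7}  B2 = {3, 4, 7}  B3 = {2, 3, 4}  B4 = {1, 2, 4}  B5 = {1, 4, 5}
Tree: B1–B2, B2–B3, B3–B4, B4–B5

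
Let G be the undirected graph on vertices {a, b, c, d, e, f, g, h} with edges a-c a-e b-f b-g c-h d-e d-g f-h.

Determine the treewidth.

2

A width-2 tree decomposition is:
Bags: B1 = {b, d, g}  B2 = {b, d, e}  B3 = {a, b, e}  B4 = {a, b, c}  B5 = {b, c, h}  B6 = {b, f, h}
Tree: B1–B2, B2–B3, B3–B4, B4–B5, B5–B6
Each bag holds 3 vertices, so the decomposition has width 2, which upper-bounds the treewidth. Since b–g–d–e–a–c–h–f–b is a cycle in G, G is not acyclic. Forests are exactly the graphs of treewidth ≤ 1, so tw(G) ≥ 2. The upper and lower bounds meet at 2, so that is the treewidth.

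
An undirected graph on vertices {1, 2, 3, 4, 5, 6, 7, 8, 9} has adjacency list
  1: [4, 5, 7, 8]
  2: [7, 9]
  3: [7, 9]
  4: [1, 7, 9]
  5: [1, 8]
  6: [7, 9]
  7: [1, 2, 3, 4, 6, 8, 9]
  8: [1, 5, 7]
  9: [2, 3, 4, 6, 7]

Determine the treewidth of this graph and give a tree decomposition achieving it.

Every bag has size at most 3, so the width is 3 − 1 = 2 and tw(G) ≤ 2. For the lower bound, the 3 vertices {1, 5, 8} are pairwise adjacent, and any tree decomposition puts a clique entirely inside one bag — forcing width ≥ 2. Hence tw(G) = 2 exactly.

Treewidth 2.
One optimal decomposition is:
Bags: B1 = {1, 5, 8}  B2 = {1, 7, 8}  B3 = {1, 4, 7}  B4 = {4, 7, 9}  B5 = {6, 7, 9}  B6 = {2, 7, 9}  B7 = {3, 7, 9}
Tree: B1–B2, B2–B3, B3–B4, B4–B5, B4–B6, B5–B7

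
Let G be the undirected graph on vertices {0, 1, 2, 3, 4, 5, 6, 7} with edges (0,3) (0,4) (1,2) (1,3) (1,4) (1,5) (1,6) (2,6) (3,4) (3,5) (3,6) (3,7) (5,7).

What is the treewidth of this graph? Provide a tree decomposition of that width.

The largest bag has 3 vertices, giving width 2; this decomposition certifies tw(G) ≤ 2. For the lower bound, the 3 vertices {1, 2, 6} are pairwise adjacent, and any tree decomposition puts a clique entirely inside one bag — forcing width ≥ 2. Hence tw(G) = 2 exactly.

Treewidth 2.
One such decomposition:
Bags: B1 = {1, 3, 5}  B2 = {1, 3, 4}  B3 = {1, 3, 6}  B4 = {3, 5, 7}  B5 = {0, 3, 4}  B6 = {1, 2, 6}
Tree: B1–B2, B1–B3, B1–B4, B2–B5, B3–B6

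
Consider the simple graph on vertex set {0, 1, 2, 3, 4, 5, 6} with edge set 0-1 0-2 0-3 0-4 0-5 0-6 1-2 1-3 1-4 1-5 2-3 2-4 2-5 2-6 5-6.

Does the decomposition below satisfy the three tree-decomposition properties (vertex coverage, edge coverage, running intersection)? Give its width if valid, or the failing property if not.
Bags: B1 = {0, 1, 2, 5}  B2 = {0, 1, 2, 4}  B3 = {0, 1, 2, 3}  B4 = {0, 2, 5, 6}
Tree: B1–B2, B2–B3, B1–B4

Yes; width 3.

Every vertex of G appears in some bag (union = {0, 1, 2, 3, 4, 5, 6}); every edge is covered by a bag; and for each vertex v the set of bags containing v is connected in the bag tree. The decomposition is therefore valid. The largest bag has 4 vertices, so the width is 3.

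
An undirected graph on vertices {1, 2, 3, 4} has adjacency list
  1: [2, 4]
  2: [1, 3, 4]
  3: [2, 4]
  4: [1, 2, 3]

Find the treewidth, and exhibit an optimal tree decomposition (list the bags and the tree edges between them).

Treewidth 2.
Bags: B1 = {2, 3, 4}  B2 = {1, 2, 4}
Tree: B1–B2

Each bag holds 3 vertices, so the decomposition has width 2, which upper-bounds the treewidth. For the lower bound, the 3 vertices {1, 2, 4} are pairwise adjacent, and any tree decomposition puts a clique entirely inside one bag — forcing width ≥ 2. The upper and lower bounds meet at 2, so that is the treewidth.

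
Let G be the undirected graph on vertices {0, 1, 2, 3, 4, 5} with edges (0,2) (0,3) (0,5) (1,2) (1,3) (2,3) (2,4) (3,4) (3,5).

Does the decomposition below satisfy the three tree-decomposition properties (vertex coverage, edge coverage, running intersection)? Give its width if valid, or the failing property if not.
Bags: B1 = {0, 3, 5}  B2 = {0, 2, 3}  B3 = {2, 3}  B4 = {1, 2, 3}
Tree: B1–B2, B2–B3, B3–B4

No — vertex 4 appears in no bag.

A tree decomposition must satisfy three properties: every vertex lies in some bag; for every edge, both endpoints lie together in some bag; and for every vertex, the bags containing it form a connected subtree. Here vertex 4 appears in no bag, so the decomposition is invalid.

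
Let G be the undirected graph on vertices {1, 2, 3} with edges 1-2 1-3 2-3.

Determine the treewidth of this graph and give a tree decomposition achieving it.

A single bag containing all 3 vertices is trivially a valid decomposition of width 2. For the lower bound, the 3 vertices {1, 2, 3} are pairwise adjacent, and any tree decomposition puts a clique entirely inside one bag — forcing width ≥ 2. Combining the bounds, tw(G) = 2.

Treewidth 2.
Bags: B1 = {1, 2, 3}
Tree: (single bag)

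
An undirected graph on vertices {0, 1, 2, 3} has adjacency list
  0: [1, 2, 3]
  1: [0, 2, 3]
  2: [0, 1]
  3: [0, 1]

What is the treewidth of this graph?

A width-2 tree decomposition is:
Bags: B1 = {0, 1, 2}  B2 = {0, 1, 3}
Tree: B1–B2
Every bag has size at most 3, so the width is 3 − 1 = 2 and tw(G) ≤ 2. For the lower bound, the 3 vertices {0, 1, 2} are pairwise adjacent, and any tree decomposition puts a clique entirely inside one bag — forcing width ≥ 2. Hence tw(G) = 2 exactly.

2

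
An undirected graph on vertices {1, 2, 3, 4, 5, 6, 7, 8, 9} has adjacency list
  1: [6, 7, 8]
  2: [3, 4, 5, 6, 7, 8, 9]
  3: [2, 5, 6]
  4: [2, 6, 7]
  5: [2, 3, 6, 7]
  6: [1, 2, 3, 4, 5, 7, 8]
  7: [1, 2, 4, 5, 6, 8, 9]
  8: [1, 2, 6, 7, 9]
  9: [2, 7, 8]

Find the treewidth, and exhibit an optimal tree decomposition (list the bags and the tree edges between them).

Treewidth 3.
One optimal decomposition is:
Bags: B1 = {2, 6, 7, 8}  B2 = {2, 4, 6, 7}  B3 = {2, 5, 6, 7}  B4 = {2, 3, 5, 6}  B5 = {1, 6, 7, 8}  B6 = {2, 7, 8, 9}
Tree: B1–B2, B1–B3, B3–B4, B1–B5, B1–B6

The largest bag has 4 vertices, giving width 3; this decomposition certifies tw(G) ≤ 3. For the lower bound, the 4 vertices {1, 6, 7, 8} are pairwise adjacent, and any tree decomposition puts a clique entirely inside one bag — forcing width ≥ 3. Combining the bounds, tw(G) = 3.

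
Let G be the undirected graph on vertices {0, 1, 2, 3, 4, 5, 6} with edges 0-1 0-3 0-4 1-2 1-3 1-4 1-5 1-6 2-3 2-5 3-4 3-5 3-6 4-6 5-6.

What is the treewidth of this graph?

A width-3 tree decomposition is:
Bags: B1 = {1, 3, 5, 6}  B2 = {1, 3, 4, 6}  B3 = {1, 2, 3, 5}  B4 = {0, 1, 3, 4}
Tree: B1–B2, B1–B3, B2–B4
Each bag holds 4 vertices, so the decomposition has width 3, which upper-bounds the treewidth. Conversely, {1, 2, 3, 5} is a clique of size 4, and the vertices of any clique must share a bag in every tree decomposition; so some bag has ≥ 4 vertices and tw(G) ≥ 3. Hence tw(G) = 3 exactly.

3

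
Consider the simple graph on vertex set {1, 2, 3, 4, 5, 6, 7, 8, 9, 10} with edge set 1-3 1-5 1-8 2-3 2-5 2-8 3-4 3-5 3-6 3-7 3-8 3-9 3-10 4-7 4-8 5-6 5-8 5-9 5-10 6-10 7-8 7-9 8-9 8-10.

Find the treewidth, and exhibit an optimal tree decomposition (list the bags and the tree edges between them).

Treewidth 3.
One optimal decomposition is:
Bags: B1 = {3, 4, 7, 8}  B2 = {3, 7, 8, 9}  B3 = {3, 5, 8, 9}  B4 = {3, 5, 8, 10}  B5 = {3, 5, 6, 10}  B6 = {1, 3, 5, 8}  B7 = {2, 3, 5, 8}
Tree: B1–B2, B2–B3, B3–B4, B4–B5, B3–B6, B3–B7

Each bag holds 4 vertices, so the decomposition has width 3, which upper-bounds the treewidth. For the lower bound, the 4 vertices {3, 4, 7, 8} are pairwise adjacent, and any tree decomposition puts a clique entirely inside one bag — forcing width ≥ 3. Therefore the treewidth is 3.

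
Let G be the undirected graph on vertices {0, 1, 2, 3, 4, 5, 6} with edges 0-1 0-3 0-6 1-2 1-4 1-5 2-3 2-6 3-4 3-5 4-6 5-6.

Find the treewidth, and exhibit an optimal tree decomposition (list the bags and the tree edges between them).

Each bag holds 4 vertices, so the decomposition has width 3, which upper-bounds the treewidth. For the lower bound: the 4 vertex sets {2,6}, {1,5}, {3}, {0} are disjoint, each induces a connected subgraph, and every pair is joined by at least one edge of G. Contracting each set to a single vertex therefore yields K_{4} as a minor, and since treewidth is minor-monotone, tw(G) ≥ tw(K_{4}) = 3. Hence tw(G) = 3 exactly.

Treewidth 3.
One optimal decomposition is:
Bags: B1 = {1, 2, 3, 6}  B2 = {1, 3, 5, 6}  B3 = {0, 1, 3, 6}  B4 = {1, 3, 4, 6}
Tree: B1–B2, B2–B3, B3–B4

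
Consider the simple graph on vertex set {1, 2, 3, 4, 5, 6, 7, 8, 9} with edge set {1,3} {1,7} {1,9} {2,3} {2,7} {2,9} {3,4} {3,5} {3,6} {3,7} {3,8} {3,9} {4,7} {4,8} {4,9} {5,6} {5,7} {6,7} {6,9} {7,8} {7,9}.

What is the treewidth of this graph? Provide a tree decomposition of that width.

Each bag holds 4 vertices, so the decomposition has width 3, which upper-bounds the treewidth. For the lower bound, the 4 vertices {3, 4, 7, 8} are pairwise adjacent, and any tree decomposition puts a clique entirely inside one bag — forcing width ≥ 3. Hence tw(G) = 3 exactly.

Treewidth 3.
One such decomposition:
Bags: B1 = {3, 6, 7, 9}  B2 = {2, 3, 7, 9}  B3 = {3, 4, 7, 9}  B4 = {3, 5, 6, 7}  B5 = {3, 4, 7, 8}  B6 = {1, 3, 7, 9}
Tree: B1–B2, B1–B3, B1–B4, B3–B5, B3–B6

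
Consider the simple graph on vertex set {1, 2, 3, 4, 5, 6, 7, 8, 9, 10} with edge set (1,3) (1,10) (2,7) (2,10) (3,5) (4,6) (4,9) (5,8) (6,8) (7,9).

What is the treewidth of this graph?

A width-2 tree decomposition is:
Bags: B1 = {4, 6, 9}  B2 = {6, 8, 9}  B3 = {5, 8, 9}  B4 = {3, 5, 9}  B5 = {1, 3, 9}  B6 = {1, 9, 10}  B7 = {2, 9, 10}  B8 = {2, 7, 9}
Tree: B1–B2, B2–B3, B3–B4, B4–B5, B5–B6, B6–B7, B7–B8
Each bag holds 3 vertices, so the decomposition has width 2, which upper-bounds the treewidth. Since 9–4–6–8–5–3–1–10–2–7–9 is a cycle in G, G is not acyclic. Forests are exactly the graphs of treewidth ≤ 1, so tw(G) ≥ 2. Combining the bounds, tw(G) = 2.

2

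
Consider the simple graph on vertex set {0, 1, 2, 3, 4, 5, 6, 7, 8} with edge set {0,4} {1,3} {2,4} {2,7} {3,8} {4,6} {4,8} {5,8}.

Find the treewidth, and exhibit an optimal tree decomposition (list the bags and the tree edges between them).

The largest bag has 2 vertices, giving width 1; this decomposition certifies tw(G) ≤ 1. G has an edge, so its treewidth is at least 1. Combining the bounds, tw(G) = 1.

Treewidth 1.
One optimal decomposition is:
Bags: B1 = {2, 4}  B2 = {4, 8}  B3 = {2, 7}  B4 = {0, 4}  B5 = {5, 8}  B6 = {3, 8}  B7 = {1, 3}  B8 = {4, 6}
Tree: B1–B2, B1–B3, B2–B4, B2–B5, B5–B6, B6–B7, B4–B8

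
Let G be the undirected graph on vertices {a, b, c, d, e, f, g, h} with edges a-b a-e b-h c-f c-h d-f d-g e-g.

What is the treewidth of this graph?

2

A width-2 tree decomposition is:
Bags: B1 = {c, f, h}  B2 = {b, f, h}  B3 = {a, b, f}  B4 = {a, e, f}  B5 = {e, f, g}  B6 = {d, f, g}
Tree: B1–B2, B2–B3, B3–B4, B4–B5, B5–B6
Every bag has size at most 3, so the width is 3 − 1 = 2 and tw(G) ≤ 2. Since f–c–h–b–a–e–g–d–f is a cycle in G, G is not acyclic. Forests are exactly the graphs of treewidth ≤ 1, so tw(G) ≥ 2. Combining the bounds, tw(G) = 2.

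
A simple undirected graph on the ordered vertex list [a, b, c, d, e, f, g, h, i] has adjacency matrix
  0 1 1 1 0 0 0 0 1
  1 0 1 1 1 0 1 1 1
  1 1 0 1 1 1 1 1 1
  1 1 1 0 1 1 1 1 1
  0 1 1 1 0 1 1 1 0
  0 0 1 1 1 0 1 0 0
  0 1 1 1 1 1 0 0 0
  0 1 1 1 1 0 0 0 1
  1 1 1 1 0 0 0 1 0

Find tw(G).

4

A width-4 tree decomposition is:
Bags: B1 = {a, b, c, d, i}  B2 = {b, c, d, h, i}  B3 = {b, c, d, e, h}  B4 = {b, c, d, e, g}  B5 = {c, d, e, f, g}
Tree: B1–B2, B2–B3, B3–B4, B4–B5
The largest bag has 5 vertices, giving width 4; this decomposition certifies tw(G) ≤ 4. On the other hand G contains the 5-clique {c, d, e, f, g}. A clique must lie in a single bag of any decomposition, so no decomposition can have width below 4. The upper and lower bounds meet at 4, so that is the treewidth.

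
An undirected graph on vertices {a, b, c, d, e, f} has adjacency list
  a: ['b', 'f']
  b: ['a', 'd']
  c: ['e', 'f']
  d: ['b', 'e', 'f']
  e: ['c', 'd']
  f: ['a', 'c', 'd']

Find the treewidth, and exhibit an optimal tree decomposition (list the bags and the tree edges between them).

Treewidth 2.
One optimal decomposition is:
Bags: B1 = {a, b, d}  B2 = {a, d, f}  B3 = {d, e, f}  B4 = {c, e, f}
Tree: B1–B2, B2–B3, B3–B4

Each bag holds 3 vertices, so the decomposition has width 2, which upper-bounds the treewidth. For the lower bound, G contains the cycle b–a–f–d–b, so G is not a forest; only forests have treewidth ≤ 1, hence tw(G) ≥ 2. Therefore the treewidth is 2.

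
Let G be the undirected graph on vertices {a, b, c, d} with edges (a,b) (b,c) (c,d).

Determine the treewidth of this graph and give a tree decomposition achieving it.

The largest bag has 2 vertices, giving width 1; this decomposition certifies tw(G) ≤ 1. Any graph with an edge has treewidth ≥ 1, and G has the edge d–c. The upper and lower bounds meet at 1, so that is the treewidth.

Treewidth 1.
One optimal decomposition is:
Bags: B1 = {c, d}  B2 = {b, c}  B3 = {a, b}
Tree: B1–B2, B2–B3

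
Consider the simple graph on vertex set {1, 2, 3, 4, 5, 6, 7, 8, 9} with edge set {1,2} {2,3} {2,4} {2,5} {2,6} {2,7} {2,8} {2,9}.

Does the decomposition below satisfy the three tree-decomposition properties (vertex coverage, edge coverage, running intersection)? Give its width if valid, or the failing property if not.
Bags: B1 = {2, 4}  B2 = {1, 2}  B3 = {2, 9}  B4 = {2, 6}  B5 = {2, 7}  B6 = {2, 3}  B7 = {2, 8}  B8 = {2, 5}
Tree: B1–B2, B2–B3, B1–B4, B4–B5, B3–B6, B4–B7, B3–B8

Checking the three conditions: (i) the bags cover all of {1, 2, 3, 4, 5, 6, 7, 8, 9}; (ii) for each edge, some bag contains both endpoints; (iii) the bags containing any fixed vertex form a subtree. All hold, so the decomposition is valid with width 2 − 1 = 1.

Yes; width 1.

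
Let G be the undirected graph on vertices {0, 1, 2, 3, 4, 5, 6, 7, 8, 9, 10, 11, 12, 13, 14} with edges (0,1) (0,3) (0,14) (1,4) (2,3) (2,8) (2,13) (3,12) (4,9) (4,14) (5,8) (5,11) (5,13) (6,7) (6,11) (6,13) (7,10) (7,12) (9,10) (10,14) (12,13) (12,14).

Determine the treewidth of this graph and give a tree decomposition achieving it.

Every bag has size at most 4, so the width is 4 − 1 = 3 and tw(G) ≤ 3. For the lower bound: the 4 vertex sets {1,4,9}, {0}, {14}, {3,7,10,12} are disjoint, each induces a connected subgraph, and every pair is joined by at least one edge of G. Contracting each set to a single vertex therefore yields K_{4} as a minor, and since treewidth is minor-monotone, tw(G) ≥ tw(K_{4}) = 3. Therefore the treewidth is 3.

Treewidth 3.
One such decomposition:
Bags: B1 = {0, 1, 4, 9}  B2 = {0, 4, 9, 14}  B3 = {0, 9, 10, 14}  B4 = {0, 3, 10, 14}  B5 = {3, 10, 12, 14}  B6 = {3, 7, 10, 12}  B7 = {2, 3, 7, 12}  B8 = {2, 7, 12, 13}  B9 = {2, 6, 7, 13}  B10 = {2, 6, 8, 13}  B11 = {5, 6, 8, 13}  B12 = {5, 6, 8, 11}
Tree: B1–B2, B2–B3, B3–B4, B4–B5, B5–B6, B6–B7, B7–B8, B8–B9, B9–B10, B10–B11, B11–B12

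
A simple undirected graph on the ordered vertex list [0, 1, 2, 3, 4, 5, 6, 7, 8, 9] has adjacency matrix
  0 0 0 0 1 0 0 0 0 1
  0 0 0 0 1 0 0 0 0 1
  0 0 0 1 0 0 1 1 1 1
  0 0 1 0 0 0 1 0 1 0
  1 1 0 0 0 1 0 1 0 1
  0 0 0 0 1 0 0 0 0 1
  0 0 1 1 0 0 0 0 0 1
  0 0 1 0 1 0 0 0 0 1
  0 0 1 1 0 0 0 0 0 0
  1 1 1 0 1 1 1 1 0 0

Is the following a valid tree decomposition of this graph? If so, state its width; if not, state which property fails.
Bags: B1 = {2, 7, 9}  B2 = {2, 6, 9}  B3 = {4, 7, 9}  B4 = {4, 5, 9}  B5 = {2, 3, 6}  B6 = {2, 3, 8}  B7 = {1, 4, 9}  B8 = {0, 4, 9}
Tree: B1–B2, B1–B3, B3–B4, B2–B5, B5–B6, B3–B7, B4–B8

Vertex coverage: the bags together contain {0, 1, 2, 3, 4, 5, 6, 7, 8, 9}, the full vertex set. Edge coverage: each edge of G has both endpoints in at least one bag. Running intersection: for every vertex, the bags containing it form a connected subtree. All three properties hold, so this is a valid tree decomposition of width max|bag| − 1 = 2, and hence tw(G) ≤ 2.

Yes; width 2.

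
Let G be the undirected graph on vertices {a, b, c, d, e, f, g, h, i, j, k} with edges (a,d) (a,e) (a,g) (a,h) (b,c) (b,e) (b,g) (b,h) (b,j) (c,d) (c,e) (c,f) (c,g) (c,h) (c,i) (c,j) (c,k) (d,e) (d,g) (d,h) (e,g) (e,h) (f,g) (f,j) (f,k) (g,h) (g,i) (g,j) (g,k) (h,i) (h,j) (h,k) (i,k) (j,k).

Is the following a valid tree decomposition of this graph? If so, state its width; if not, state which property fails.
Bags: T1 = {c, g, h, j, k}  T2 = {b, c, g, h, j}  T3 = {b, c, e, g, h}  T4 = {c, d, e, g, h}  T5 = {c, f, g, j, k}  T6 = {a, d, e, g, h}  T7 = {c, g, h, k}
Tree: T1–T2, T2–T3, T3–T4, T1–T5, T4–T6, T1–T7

A tree decomposition must satisfy three properties: every vertex lies in some bag; for every edge, both endpoints lie together in some bag; and for every vertex, the bags containing it form a connected subtree. Here vertex i appears in no bag, so the decomposition is invalid.

No — vertex i appears in no bag.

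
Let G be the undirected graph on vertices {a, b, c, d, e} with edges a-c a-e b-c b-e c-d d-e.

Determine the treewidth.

2

A width-2 tree decomposition is:
Bags: B1 = {a, c, e}  B2 = {b, c, e}  B3 = {c, d, e}
Tree: B1–B2, B2–B3
Each bag holds 3 vertices, so the decomposition has width 2, which upper-bounds the treewidth. For the lower bound, G contains the cycle a–c–b–e–a, so G is not a forest; only forests have treewidth ≤ 1, hence tw(G) ≥ 2. Hence tw(G) = 2 exactly.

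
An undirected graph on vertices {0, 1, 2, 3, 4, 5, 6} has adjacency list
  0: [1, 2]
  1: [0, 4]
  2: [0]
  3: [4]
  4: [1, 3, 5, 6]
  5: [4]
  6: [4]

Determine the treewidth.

A width-1 tree decomposition is:
Bags: B1 = {3, 4}  B2 = {1, 4}  B3 = {4, 5}  B4 = {0, 1}  B5 = {4, 6}  B6 = {0, 2}
Tree: B1–B2, B1–B3, B2–B4, B3–B5, B4–B6
Each bag holds 2 vertices, so the decomposition has width 1, which upper-bounds the treewidth. Any graph with an edge has treewidth ≥ 1, and G has the edge 4–3. Therefore the treewidth is 1.

1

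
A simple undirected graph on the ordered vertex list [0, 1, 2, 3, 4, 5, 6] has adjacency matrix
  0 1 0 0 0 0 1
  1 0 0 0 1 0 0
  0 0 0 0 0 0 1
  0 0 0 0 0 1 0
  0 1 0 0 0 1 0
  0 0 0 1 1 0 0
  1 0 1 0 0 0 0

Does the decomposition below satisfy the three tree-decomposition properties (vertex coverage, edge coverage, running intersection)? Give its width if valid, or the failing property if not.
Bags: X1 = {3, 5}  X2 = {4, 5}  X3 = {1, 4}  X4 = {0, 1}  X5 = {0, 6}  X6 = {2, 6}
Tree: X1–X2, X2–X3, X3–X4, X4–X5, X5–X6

Every vertex of G appears in some bag (union = {0, 1, 2, 3, 4, 5, 6}); every edge is covered by a bag; and for each vertex v the set of bags containing v is connected in the bag tree. The decomposition is therefore valid. The largest bag has 2 vertices, so the width is 1.

Yes; width 1.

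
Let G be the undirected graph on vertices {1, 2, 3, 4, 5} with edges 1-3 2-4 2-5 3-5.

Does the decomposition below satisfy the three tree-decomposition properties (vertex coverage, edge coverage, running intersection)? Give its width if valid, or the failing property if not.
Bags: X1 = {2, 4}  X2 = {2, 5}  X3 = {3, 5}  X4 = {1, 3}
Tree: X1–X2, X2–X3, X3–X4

Yes; width 1.

Vertex coverage: the bags together contain {1, 2, 3, 4, 5}, the full vertex set. Edge coverage: each edge of G has both endpoints in at least one bag. Running intersection: for every vertex, the bags containing it form a connected subtree. All three properties hold, so this is a valid tree decomposition of width max|bag| − 1 = 1, and hence tw(G) ≤ 1.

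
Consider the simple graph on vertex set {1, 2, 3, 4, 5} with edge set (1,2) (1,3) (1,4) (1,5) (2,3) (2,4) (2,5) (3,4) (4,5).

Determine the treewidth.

3

A width-3 tree decomposition is:
Bags: B1 = {1, 2, 4, 5}  B2 = {1, 2, 3, 4}
Tree: B1–B2
Each bag holds 4 vertices, so the decomposition has width 3, which upper-bounds the treewidth. Conversely, {1, 2, 3, 4} is a clique of size 4, and the vertices of any clique must share a bag in every tree decomposition; so some bag has ≥ 4 vertices and tw(G) ≥ 3. Combining the bounds, tw(G) = 3.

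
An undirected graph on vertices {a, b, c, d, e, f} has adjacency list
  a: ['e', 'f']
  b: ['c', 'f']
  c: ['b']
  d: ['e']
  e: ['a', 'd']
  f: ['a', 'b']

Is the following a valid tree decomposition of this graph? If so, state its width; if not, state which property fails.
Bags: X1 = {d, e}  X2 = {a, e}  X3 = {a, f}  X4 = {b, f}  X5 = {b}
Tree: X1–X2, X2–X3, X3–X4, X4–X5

A tree decomposition must satisfy three properties: every vertex lies in some bag; for every edge, both endpoints lie together in some bag; and for every vertex, the bags containing it form a connected subtree. Here vertex c appears in no bag, so the decomposition is invalid.

No — vertex c appears in no bag.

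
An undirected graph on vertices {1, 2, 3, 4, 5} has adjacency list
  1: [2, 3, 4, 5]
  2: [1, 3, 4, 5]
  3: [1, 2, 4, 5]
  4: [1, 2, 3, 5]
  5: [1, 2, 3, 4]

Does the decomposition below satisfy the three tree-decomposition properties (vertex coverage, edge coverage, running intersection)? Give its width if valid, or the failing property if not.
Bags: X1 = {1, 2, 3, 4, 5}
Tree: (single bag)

Yes; width 4.

Checking the three conditions: (i) the bags cover all of {1, 2, 3, 4, 5}; (ii) for each edge, some bag contains both endpoints; (iii) the bags containing any fixed vertex form a subtree. All hold, so the decomposition is valid with width 5 − 1 = 4.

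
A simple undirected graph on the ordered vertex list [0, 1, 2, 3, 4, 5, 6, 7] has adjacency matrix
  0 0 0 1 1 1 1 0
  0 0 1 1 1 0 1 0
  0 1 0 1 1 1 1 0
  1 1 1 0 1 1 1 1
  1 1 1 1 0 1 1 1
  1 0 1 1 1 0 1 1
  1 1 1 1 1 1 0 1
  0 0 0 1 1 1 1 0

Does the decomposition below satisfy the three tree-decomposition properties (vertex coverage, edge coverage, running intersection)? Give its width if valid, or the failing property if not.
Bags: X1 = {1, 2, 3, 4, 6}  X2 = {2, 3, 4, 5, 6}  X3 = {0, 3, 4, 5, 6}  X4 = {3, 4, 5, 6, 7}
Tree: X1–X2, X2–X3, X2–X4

Yes; width 4.

Every vertex of G appears in some bag (union = {0, 1, 2, 3, 4, 5, 6, 7}); every edge is covered by a bag; and for each vertex v the set of bags containing v is connected in the bag tree. The decomposition is therefore valid. The largest bag has 5 vertices, so the width is 4.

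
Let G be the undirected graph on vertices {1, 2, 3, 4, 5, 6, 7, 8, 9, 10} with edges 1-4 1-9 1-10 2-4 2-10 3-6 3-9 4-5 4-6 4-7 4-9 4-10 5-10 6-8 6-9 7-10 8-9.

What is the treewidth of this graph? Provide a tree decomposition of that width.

Treewidth 2.
One such decomposition:
Bags: B1 = {1, 4, 10}  B2 = {4, 7, 10}  B3 = {4, 5, 10}  B4 = {1, 4, 9}  B5 = {4, 6, 9}  B6 = {2, 4, 10}  B7 = {6, 8, 9}  B8 = {3, 6, 9}
Tree: B1–B2, B2–B3, B1–B4, B4–B5, B3–B6, B5–B7, B5–B8

Each bag holds 3 vertices, so the decomposition has width 2, which upper-bounds the treewidth. For the lower bound, the 3 vertices {6, 8, 9} are pairwise adjacent, and any tree decomposition puts a clique entirely inside one bag — forcing width ≥ 2. The upper and lower bounds meet at 2, so that is the treewidth.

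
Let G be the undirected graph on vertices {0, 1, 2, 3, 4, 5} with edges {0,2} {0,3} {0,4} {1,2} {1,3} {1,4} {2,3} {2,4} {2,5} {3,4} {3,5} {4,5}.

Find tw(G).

A width-3 tree decomposition is:
Bags: B1 = {1, 2, 3, 4}  B2 = {2, 3, 4, 5}  B3 = {0, 2, 3, 4}
Tree: B1–B2, B2–B3
Each bag holds 4 vertices, so the decomposition has width 3, which upper-bounds the treewidth. For the lower bound, the 4 vertices {0, 2, 3, 4} are pairwise adjacent, and any tree decomposition puts a clique entirely inside one bag — forcing width ≥ 3. Combining the bounds, tw(G) = 3.

3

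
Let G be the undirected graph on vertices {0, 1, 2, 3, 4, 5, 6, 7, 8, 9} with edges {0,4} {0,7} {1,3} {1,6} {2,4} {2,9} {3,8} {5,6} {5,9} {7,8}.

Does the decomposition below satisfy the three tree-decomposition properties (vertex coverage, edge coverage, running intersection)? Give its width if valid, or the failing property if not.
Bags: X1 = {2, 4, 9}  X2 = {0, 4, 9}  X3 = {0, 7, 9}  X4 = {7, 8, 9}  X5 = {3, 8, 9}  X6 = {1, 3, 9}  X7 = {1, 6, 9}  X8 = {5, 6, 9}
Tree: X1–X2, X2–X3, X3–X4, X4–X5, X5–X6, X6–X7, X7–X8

Vertex coverage: the bags together contain {0, 1, 2, 3, 4, 5, 6, 7, 8, 9}, the full vertex set. Edge coverage: each edge of G has both endpoints in at least one bag. Running intersection: for every vertex, the bags containing it form a connected subtree. All three properties hold, so this is a valid tree decomposition of width max|bag| − 1 = 2, and hence tw(G) ≤ 2.

Yes; width 2.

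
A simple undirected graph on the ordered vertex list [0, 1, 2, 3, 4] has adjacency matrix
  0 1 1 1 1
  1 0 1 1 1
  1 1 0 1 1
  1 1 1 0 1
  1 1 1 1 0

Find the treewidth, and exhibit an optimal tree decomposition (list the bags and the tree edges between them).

Treewidth 4.
One such decomposition:
Bags: B1 = {0, 1, 2, 3, 4}
Tree: (single bag)

A single bag containing all 5 vertices is trivially a valid decomposition of width 4. Conversely, {0, 1, 2, 3, 4} is a clique of size 5, and the vertices of any clique must share a bag in every tree decomposition; so some bag has ≥ 5 vertices and tw(G) ≥ 4. Combining the bounds, tw(G) = 4.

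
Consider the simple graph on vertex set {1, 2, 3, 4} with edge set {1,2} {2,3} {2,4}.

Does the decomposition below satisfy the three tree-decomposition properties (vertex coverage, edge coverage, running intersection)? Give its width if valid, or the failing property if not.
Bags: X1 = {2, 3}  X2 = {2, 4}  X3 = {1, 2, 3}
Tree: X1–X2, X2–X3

A tree decomposition must satisfy three properties: every vertex lies in some bag; for every edge, both endpoints lie together in some bag; and for every vertex, the bags containing it form a connected subtree. Here bags containing vertex 3 are not connected in the tree, so the decomposition is invalid.

No — bags containing vertex 3 are not connected in the tree.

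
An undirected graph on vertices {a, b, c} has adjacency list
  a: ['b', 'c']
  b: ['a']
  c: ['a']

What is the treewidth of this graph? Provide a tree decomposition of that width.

Treewidth 1.
Bags: B1 = {a, c}  B2 = {a, b}
Tree: B1–B2

Every bag has size at most 2, so the width is 2 − 1 = 1 and tw(G) ≤ 1. Since G has at least one edge (e.g. c–a), it is not an edgeless graph, so tw(G) ≥ 1. Combining the bounds, tw(G) = 1.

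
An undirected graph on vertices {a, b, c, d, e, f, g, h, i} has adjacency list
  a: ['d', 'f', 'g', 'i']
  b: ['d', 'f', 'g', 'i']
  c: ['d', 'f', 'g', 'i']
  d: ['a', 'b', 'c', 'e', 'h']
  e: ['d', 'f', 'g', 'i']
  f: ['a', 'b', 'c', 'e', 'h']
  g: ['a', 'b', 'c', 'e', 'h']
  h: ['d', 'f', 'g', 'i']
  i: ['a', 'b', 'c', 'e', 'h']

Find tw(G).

A width-4 tree decomposition is:
Bags: B1 = {b, d, f, g, i}  B2 = {d, f, g, h, i}  B3 = {a, d, f, g, i}  B4 = {c, d, f, g, i}  B5 = {d, e, f, g, i}
Tree: B1–B2, B2–B3, B3–B4, B4–B5
The largest bag has 5 vertices, giving width 4; this decomposition certifies tw(G) ≤ 4. For the lower bound: the 5 vertex sets {b,f}, {g,h}, {a,d}, {i}, {c} are disjoint, each induces a connected subgraph, and every pair is joined by at least one edge of G. Contracting each set to a single vertex therefore yields K_{5} as a minor, and since treewidth is minor-monotone, tw(G) ≥ tw(K_{5}) = 4. Combining the bounds, tw(G) = 4.

4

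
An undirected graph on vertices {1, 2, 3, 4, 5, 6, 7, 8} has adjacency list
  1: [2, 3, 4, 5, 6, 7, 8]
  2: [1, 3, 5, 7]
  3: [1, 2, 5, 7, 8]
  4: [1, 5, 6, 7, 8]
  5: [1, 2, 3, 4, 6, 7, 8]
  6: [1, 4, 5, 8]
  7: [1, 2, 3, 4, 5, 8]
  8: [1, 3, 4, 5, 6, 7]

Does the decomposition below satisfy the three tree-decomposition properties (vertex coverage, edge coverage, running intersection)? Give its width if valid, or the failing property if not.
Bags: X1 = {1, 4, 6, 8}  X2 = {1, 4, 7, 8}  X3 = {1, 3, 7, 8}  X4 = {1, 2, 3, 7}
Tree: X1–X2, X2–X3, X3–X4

No — vertex 5 appears in no bag.

A tree decomposition must satisfy three properties: every vertex lies in some bag; for every edge, both endpoints lie together in some bag; and for every vertex, the bags containing it form a connected subtree. Here vertex 5 appears in no bag, so the decomposition is invalid.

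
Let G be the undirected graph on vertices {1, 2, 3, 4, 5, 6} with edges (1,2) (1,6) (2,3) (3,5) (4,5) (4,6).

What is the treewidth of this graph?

2

A width-2 tree decomposition is:
Bags: B1 = {1, 2, 6}  B2 = {2, 3, 6}  B3 = {3, 5, 6}  B4 = {4, 5, 6}
Tree: B1–B2, B2–B3, B3–B4
The largest bag has 3 vertices, giving width 2; this decomposition certifies tw(G) ≤ 2. Since 6–1–2–3–5–4–6 is a cycle in G, G is not acyclic. Forests are exactly the graphs of treewidth ≤ 1, so tw(G) ≥ 2. Therefore the treewidth is 2.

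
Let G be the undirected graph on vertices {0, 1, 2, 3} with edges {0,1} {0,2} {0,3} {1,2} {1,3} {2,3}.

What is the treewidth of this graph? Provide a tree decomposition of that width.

A single bag containing all 4 vertices is trivially a valid decomposition of width 3. On the other hand G contains the 4-clique {0, 1, 2, 3}. A clique must lie in a single bag of any decomposition, so no decomposition can have width below 3. The upper and lower bounds meet at 3, so that is the treewidth.

Treewidth 3.
Bags: B1 = {0, 1, 2, 3}
Tree: (single bag)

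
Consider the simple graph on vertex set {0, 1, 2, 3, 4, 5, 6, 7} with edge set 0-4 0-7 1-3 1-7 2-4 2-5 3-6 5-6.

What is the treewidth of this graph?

2

A width-2 tree decomposition is:
Bags: B1 = {2, 5, 6}  B2 = {2, 4, 6}  B3 = {0, 4, 6}  B4 = {0, 6, 7}  B5 = {1, 6, 7}  B6 = {1, 3, 6}
Tree: B1–B2, B2–B3, B3–B4, B4–B5, B5–B6
Each bag holds 3 vertices, so the decomposition has width 2, which upper-bounds the treewidth. The edges 6–5–2–4–0–7–1–3–6 form a cycle, so G is not a tree and its treewidth is at least 2. Hence tw(G) = 2 exactly.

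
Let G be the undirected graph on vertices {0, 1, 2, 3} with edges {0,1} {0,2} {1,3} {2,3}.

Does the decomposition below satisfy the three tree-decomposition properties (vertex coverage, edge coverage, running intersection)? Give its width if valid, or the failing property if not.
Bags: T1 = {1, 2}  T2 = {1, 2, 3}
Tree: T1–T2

A tree decomposition must satisfy three properties: every vertex lies in some bag; for every edge, both endpoints lie together in some bag; and for every vertex, the bags containing it form a connected subtree. Here vertex 0 appears in no bag, so the decomposition is invalid.

No — vertex 0 appears in no bag.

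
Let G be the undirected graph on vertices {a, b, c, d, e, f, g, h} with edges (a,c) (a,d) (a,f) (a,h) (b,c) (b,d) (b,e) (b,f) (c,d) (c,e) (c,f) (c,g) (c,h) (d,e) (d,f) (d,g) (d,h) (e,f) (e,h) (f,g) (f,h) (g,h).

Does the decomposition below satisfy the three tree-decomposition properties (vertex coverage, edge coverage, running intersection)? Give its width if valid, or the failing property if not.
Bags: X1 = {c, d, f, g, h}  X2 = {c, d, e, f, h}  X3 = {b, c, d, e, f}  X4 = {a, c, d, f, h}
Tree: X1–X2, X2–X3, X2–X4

Yes; width 4.

Vertex coverage: the bags together contain {a, b, c, d, e, f, g, h}, the full vertex set. Edge coverage: each edge of G has both endpoints in at least one bag. Running intersection: for every vertex, the bags containing it form a connected subtree. All three properties hold, so this is a valid tree decomposition of width max|bag| − 1 = 4, and hence tw(G) ≤ 4.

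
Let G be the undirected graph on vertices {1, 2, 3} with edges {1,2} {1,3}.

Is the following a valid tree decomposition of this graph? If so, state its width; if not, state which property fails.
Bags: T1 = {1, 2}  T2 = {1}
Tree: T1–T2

A tree decomposition must satisfy three properties: every vertex lies in some bag; for every edge, both endpoints lie together in some bag; and for every vertex, the bags containing it form a connected subtree. Here vertex 3 appears in no bag, so the decomposition is invalid.

No — vertex 3 appears in no bag.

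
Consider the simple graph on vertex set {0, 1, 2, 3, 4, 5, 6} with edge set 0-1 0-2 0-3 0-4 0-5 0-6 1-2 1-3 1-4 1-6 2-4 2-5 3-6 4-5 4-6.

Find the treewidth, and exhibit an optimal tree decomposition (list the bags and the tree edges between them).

Each bag holds 4 vertices, so the decomposition has width 3, which upper-bounds the treewidth. For the lower bound, the 4 vertices {0, 1, 3, 6} are pairwise adjacent, and any tree decomposition puts a clique entirely inside one bag — forcing width ≥ 3. Hence tw(G) = 3 exactly.

Treewidth 3.
One such decomposition:
Bags: B1 = {0, 1, 4, 6}  B2 = {0, 1, 2, 4}  B3 = {0, 1, 3, 6}  B4 = {0, 2, 4, 5}
Tree: B1–B2, B1–B3, B2–B4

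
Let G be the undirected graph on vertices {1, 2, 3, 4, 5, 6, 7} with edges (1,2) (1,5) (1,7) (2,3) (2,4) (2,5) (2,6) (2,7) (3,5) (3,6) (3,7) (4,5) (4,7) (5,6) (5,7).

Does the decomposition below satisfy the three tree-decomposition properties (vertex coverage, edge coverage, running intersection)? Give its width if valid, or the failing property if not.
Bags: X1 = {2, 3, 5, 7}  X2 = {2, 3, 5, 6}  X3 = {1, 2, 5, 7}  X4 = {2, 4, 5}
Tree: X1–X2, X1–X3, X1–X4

A tree decomposition must satisfy three properties: every vertex lies in some bag; for every edge, both endpoints lie together in some bag; and for every vertex, the bags containing it form a connected subtree. Here edge (7,4) lies in no bag, so the decomposition is invalid.

No — edge (7,4) lies in no bag.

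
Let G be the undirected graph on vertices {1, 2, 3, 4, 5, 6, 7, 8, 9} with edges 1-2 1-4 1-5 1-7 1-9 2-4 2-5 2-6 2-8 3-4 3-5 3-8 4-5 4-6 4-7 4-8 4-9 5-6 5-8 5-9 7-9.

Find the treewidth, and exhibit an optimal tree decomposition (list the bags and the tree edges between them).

Treewidth 3.
One such decomposition:
Bags: B1 = {2, 4, 5, 6}  B2 = {1, 2, 4, 5}  B3 = {2, 4, 5, 8}  B4 = {3, 4, 5, 8}  B5 = {1, 4, 5, 9}  B6 = {1, 4, 7, 9}
Tree: B1–B2, B2–B3, B3–B4, B2–B5, B5–B6

Every bag has size at most 4, so the width is 4 − 1 = 3 and tw(G) ≤ 3. For the lower bound, the 4 vertices {1, 4, 5, 9} are pairwise adjacent, and any tree decomposition puts a clique entirely inside one bag — forcing width ≥ 3. Combining the bounds, tw(G) = 3.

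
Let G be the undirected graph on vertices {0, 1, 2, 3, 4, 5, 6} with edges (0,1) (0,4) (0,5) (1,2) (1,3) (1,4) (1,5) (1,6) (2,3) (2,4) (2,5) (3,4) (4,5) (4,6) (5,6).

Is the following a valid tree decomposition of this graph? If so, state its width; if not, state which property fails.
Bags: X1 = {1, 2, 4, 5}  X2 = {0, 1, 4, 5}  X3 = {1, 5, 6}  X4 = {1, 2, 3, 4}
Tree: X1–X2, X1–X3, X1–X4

No — edge (4,6) lies in no bag.

A tree decomposition must satisfy three properties: every vertex lies in some bag; for every edge, both endpoints lie together in some bag; and for every vertex, the bags containing it form a connected subtree. Here edge (4,6) lies in no bag, so the decomposition is invalid.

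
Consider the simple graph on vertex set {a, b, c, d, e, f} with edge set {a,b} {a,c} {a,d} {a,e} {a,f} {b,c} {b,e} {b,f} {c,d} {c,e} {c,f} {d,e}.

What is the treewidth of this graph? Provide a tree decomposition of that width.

The largest bag has 4 vertices, giving width 3; this decomposition certifies tw(G) ≤ 3. For the lower bound, the 4 vertices {a, c, d, e} are pairwise adjacent, and any tree decomposition puts a clique entirely inside one bag — forcing width ≥ 3. Hence tw(G) = 3 exactly.

Treewidth 3.
Bags: B1 = {a, b, c, e}  B2 = {a, c, d, e}  B3 = {a, b, c, f}
Tree: B1–B2, B1–B3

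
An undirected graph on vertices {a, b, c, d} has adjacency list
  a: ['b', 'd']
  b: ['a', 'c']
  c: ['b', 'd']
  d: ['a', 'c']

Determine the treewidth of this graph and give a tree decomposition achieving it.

The largest bag has 3 vertices, giving width 2; this decomposition certifies tw(G) ≤ 2. Since c–d–a–b–c is a cycle in G, G is not acyclic. Forests are exactly the graphs of treewidth ≤ 1, so tw(G) ≥ 2. Therefore the treewidth is 2.

Treewidth 2.
One such decomposition:
Bags: B1 = {a, c, d}  B2 = {a, b, c}
Tree: B1–B2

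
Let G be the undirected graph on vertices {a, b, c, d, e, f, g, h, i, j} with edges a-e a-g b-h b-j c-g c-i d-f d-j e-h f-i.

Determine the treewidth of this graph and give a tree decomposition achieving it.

The largest bag has 3 vertices, giving width 2; this decomposition certifies tw(G) ≤ 2. The edges c–g–a–e–h–b–j–d–f–i–c form a cycle, so G is not a tree and its treewidth is at least 2. Therefore the treewidth is 2.

Treewidth 2.
One optimal decomposition is:
Bags: B1 = {a, c, g}  B2 = {a, c, e}  B3 = {c, e, h}  B4 = {b, c, h}  B5 = {b, c, j}  B6 = {c, d, j}  B7 = {c, d, f}  B8 = {c, f, i}
Tree: B1–B2, B2–B3, B3–B4, B4–B5, B5–B6, B6–B7, B7–B8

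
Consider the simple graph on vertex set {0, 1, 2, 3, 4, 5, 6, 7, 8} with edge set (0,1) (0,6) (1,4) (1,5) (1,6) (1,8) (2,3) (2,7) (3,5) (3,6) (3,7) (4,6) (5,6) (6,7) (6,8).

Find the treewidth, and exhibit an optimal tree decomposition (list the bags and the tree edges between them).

Each bag holds 3 vertices, so the decomposition has width 2, which upper-bounds the treewidth. Conversely, {2, 3, 7} is a clique of size 3, and the vertices of any clique must share a bag in every tree decomposition; so some bag has ≥ 3 vertices and tw(G) ≥ 2. Hence tw(G) = 2 exactly.

Treewidth 2.
One such decomposition:
Bags: B1 = {1, 5, 6}  B2 = {1, 6, 8}  B3 = {0, 1, 6}  B4 = {3, 5, 6}  B5 = {3, 6, 7}  B6 = {2, 3, 7}  B7 = {1, 4, 6}
Tree: B1–B2, B1–B3, B1–B4, B4–B5, B5–B6, B3–B7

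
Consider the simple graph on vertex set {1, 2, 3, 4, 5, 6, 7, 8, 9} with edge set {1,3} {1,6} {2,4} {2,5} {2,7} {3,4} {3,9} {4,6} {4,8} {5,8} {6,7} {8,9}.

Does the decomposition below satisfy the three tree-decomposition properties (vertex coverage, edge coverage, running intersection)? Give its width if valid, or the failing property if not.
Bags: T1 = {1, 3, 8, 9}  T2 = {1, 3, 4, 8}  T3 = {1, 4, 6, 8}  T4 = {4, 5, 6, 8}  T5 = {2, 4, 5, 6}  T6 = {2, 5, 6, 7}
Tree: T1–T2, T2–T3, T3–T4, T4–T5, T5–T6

Checking the three conditions: (i) the bags cover all of {1, 2, 3, 4, 5, 6, 7, 8, 9}; (ii) for each edge, some bag contains both endpoints; (iii) the bags containing any fixed vertex form a subtree. All hold, so the decomposition is valid with width 4 − 1 = 3.

Yes; width 3.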